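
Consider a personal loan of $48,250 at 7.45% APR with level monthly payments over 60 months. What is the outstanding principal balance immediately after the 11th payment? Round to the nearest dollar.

$40,691

With monthly rate i = 7.45%/12 = 0.0062083, the balance after k of n payments is P · [(1+i)^n − (1+i)^k] / [(1+i)^n − 1].
(1+0.0062083)^60 = 1.44968815 and (1+0.0062083)^11 = 1.07045153, so the balance is 48,250 × (1.44968815 − 1.07045153) / (1.44968815 − 1) = $40,690.79.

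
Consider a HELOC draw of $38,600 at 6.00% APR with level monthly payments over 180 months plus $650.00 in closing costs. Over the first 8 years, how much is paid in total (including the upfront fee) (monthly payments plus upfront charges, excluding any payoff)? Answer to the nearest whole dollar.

$31,920

Monthly rate = 6%/12 = 0.0050000; payment = 38,600 × 0.0050000 / (1 − (1+0.0050000)^−180) = $325.73.
Total outlay = 96 × $325.73 + $650.00 = $31,920.08.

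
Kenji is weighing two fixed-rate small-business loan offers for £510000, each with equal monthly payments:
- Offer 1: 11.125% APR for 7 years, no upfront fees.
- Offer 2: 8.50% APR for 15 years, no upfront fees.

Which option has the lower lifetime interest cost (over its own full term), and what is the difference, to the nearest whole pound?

Offer 1 by £167,647

Offer 1: at 11.125% the monthly rate is 0.0092708, so the payment is 510,000 × 0.0092708 / (1 − 1.0092708^−84) = £8,766.00.
Total interest on Offer 1 = 84 × £8,766.00 − £510,000 = £226,344.00.
Offer 2: monthly rate = 8.5%/12 = 0.0070833; payment = 510,000 × 0.0070833 / (1 − (1+0.0070833)^−180) = £5,022.17.
Total interest on Offer 2 = 180 × £5,022.17 − £510,000 = £393,990.60.
Offer 1 is lower by £167,646.60.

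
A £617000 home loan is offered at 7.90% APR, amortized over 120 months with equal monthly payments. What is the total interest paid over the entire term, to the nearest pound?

Monthly rate = 7.9%/12 = 0.0065833; payment = 617,000 × 0.0065833 / (1 − (1+0.0065833)^−120) = £7,453.35.
Total paid = 120 × £7,453.35 = £894,402.00; interest = £894,402.00 − £617,000 = £277,402.00.

£277,402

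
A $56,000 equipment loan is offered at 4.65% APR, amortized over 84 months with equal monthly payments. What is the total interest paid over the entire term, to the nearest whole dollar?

Monthly rate = 4.65%/12 = 0.0038750; payment = 56,000 × 0.0038750 / (1 − (1+0.0038750)^−84) = $782.32.
Total paid = 84 × $782.32 = $65,714.88; interest = $65,714.88 − $56,000 = $9,714.88.

$9,715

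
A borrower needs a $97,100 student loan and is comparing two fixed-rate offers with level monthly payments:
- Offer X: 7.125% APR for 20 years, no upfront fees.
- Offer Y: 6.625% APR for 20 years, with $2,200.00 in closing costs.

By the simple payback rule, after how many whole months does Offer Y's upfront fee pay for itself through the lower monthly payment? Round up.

76 months

Offer X: monthly rate = 7.125%/12 = 0.0059375; payment = 97,100 × 0.0059375 / (1 − (1+0.0059375)^−240) = $760.12.
Offer Y: at 6.625% the monthly rate is 0.0055208, so the payment is 97,100 × 0.0055208 / (1 − 1.0055208^−240) = $731.11.
Monthly savings = $760.12 − $731.11 = $29.01.
Break-even = $2,200.00 / $29.01 = 75.84 → 76 months.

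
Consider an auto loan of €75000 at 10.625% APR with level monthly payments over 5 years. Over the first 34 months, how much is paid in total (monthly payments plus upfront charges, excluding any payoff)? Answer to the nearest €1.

At 10.625% the monthly rate is 0.0088542, so the payment is 75,000 × 0.0088542 / (1 − 1.0088542^−60) = €1,616.69.
Total outlay = 34 × €1,616.69 = €54,967.46.

€54,967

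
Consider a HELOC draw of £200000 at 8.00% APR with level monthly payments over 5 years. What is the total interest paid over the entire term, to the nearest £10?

£43,320

At 8.00% the monthly rate is 0.0066667, so the payment is 200,000 × 0.0066667 / (1 − 1.0066667^−60) = £4,055.28.
Total paid = 60 × £4,055.28 = £243,316.80; interest = £243,316.80 − £200,000 = £43,316.80.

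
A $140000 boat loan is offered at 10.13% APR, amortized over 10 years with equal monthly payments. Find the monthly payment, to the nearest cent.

$1,860.20

At 10.13% the monthly rate is 0.0084417, so the payment is 140,000 × 0.0084417 / (1 − 1.0084417^−120) = $1,860.20.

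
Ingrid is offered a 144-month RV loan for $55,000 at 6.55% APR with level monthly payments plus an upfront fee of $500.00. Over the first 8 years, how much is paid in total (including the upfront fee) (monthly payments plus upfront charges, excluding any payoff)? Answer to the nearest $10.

$53,540

Monthly rate = 6.55%/12 = 0.0054583; payment = 55,000 × 0.0054583 / (1 − (1+0.0054583)^−144) = $552.50.
Total outlay = 96 × $552.50 + $500.00 = $53,540.00.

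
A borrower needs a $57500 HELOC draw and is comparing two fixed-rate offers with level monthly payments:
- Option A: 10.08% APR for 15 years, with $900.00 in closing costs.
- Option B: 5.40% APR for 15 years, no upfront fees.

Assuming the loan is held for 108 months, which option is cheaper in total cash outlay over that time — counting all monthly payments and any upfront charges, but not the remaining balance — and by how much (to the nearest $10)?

Option B by $17,530

Option A: monthly rate = 10.08%/12 = 0.0084000; payment = 57,500 × 0.0084000 / (1 − (1+0.0084000)^−180) = $620.72.
Option B: at 5.40% the monthly rate is 0.0045000, so the payment is 57,500 × 0.0045000 / (1 − 1.0045000^−180) = $466.78.
Over 108 months: Option A costs 108 × $620.72 + $900.00 = $67,937.76; Option B costs 108 × $466.78 = $50,412.24.
Option B is cheaper by $67,937.76 − $50,412.24 = $17,525.52.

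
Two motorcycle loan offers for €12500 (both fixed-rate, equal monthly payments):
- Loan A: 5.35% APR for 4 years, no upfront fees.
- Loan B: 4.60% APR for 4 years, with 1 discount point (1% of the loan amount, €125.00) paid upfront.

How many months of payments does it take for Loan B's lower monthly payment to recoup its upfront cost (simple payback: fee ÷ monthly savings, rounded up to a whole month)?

30 months

Loan A: at 5.35% the monthly rate is 0.0044583, so the payment is 12,500 × 0.0044583 / (1 − 1.0044583^−48) = €289.85.
Loan B: at 4.60% the monthly rate is 0.0038333, so the payment is 12,500 × 0.0038333 / (1 − 1.0038333^−48) = €285.61.
Monthly savings = €289.85 − €285.61 = €4.24.
Break-even = €125.00 / €4.24 = 29.48 → 30 months.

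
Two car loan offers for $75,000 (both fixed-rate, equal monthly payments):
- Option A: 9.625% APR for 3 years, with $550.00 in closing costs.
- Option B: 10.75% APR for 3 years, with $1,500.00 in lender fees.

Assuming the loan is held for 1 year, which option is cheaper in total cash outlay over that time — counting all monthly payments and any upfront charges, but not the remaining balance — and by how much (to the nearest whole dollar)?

Option A by $1,426

Option A: at 9.625% the monthly rate is 0.0080208, so the payment is 75,000 × 0.0080208 / (1 − 1.0080208^−36) = $2,406.86.
Option B: at 10.75% the monthly rate is 0.0089583, so the payment is 75,000 × 0.0089583 / (1 − 1.0089583^−36) = $2,446.53.
Over 12 months: Option A costs 12 × $2,406.86 + $550.00 = $29,432.32; Option B costs 12 × $2,446.53 + $1,500.00 = $30,858.36.
Option A is cheaper by $30,858.36 − $29,432.32 = $1,426.04.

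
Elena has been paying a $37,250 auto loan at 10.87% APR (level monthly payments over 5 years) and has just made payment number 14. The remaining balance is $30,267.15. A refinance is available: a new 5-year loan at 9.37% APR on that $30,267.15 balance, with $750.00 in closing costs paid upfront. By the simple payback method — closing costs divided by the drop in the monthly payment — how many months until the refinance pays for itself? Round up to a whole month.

Current payment = 37,250 × 10.87%/12 / (1 − (1+0.0090583)^−60) = $807.49.
Refinanced payment = 30,267.15 × 0.0078083 / (1 − (1+0.0078083)^−60) = $633.75.
Monthly savings = $807.49 − $633.75 = $173.74.
Break-even = $750.00 / $173.74 = 4.32 → 5 months.

5 months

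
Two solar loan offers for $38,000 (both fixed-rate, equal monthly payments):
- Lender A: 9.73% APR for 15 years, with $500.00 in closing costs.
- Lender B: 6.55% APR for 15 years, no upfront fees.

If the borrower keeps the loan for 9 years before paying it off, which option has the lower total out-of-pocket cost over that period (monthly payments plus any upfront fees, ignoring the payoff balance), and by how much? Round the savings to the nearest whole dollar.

Lender A: at 9.73% the monthly rate is 0.0081083, so the payment is 38,000 × 0.0081083 / (1 − 1.0081083^−180) = $402.10.
Lender B: at 6.55% the monthly rate is 0.0054583, so the payment is 38,000 × 0.0054583 / (1 − 1.0054583^−180) = $332.07.
Over 108 months: Lender A costs 108 × $402.10 + $500.00 = $43,926.80; Lender B costs 108 × $332.07 = $35,863.56.
Lender B is cheaper by $43,926.80 − $35,863.56 = $8,063.24.

Lender B by $8,063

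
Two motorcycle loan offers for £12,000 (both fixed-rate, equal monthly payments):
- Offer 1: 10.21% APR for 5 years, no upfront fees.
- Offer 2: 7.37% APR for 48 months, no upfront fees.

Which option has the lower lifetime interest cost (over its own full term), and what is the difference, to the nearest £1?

Offer 2 by £1,480

Offer 1: at 10.21% the monthly rate is 0.0085083, so the payment is 12,000 × 0.0085083 / (1 − 1.0085083^−60) = £256.21.
Total interest on Offer 1 = 60 × £256.21 − £12,000 = £3,372.60.
Offer 2: at 7.37% the monthly rate is 0.0061417, so the payment is 12,000 × 0.0061417 / (1 − 1.0061417^−48) = £289.42.
Total interest on Offer 2 = 48 × £289.42 − £12,000 = £1,892.16.
Offer 2 is lower by £1,480.44.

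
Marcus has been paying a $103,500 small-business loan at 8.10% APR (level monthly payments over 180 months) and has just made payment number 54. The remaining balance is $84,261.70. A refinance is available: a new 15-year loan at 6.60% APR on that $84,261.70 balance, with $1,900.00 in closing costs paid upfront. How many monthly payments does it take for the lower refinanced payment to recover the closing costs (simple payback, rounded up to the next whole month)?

Current payment = 103,500 × 8.1%/12 / (1 − (1+0.0067500)^−180) = $995.08.
Refinanced payment = 84,261.70 × 0.0055000 / (1 − (1+0.0055000)^−180) = $738.65.
Monthly savings = $995.08 − $738.65 = $256.43.
Break-even = $1,900.00 / $256.43 = 7.41 → 8 months.

8 months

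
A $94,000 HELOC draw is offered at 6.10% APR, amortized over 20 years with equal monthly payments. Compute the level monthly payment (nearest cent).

$678.88

At 6.10% the monthly rate is 0.0050833, so the payment is 94,000 × 0.0050833 / (1 − 1.0050833^−240) = $678.88.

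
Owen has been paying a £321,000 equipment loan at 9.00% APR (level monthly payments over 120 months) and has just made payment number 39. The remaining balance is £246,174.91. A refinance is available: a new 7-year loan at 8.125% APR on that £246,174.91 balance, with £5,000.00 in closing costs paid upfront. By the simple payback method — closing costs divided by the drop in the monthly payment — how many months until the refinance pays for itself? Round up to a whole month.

Current payment = 321,000 × 9%/12 / (1 − (1+0.0075000)^−120) = £4,066.29.
Refinanced payment = 246,174.91 × 0.0067708 / (1 − (1+0.0067708)^−84) = £3,852.28.
Monthly savings = £4,066.29 − £3,852.28 = £214.01.
Break-even = £5,000.00 / £214.01 = 23.36 → 24 months.

24 months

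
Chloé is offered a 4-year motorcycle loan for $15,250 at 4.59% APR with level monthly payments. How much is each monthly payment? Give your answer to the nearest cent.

$348.37

Monthly rate = 4.59%/12 = 0.0038250; payment = 15,250 × 0.0038250 / (1 − (1+0.0038250)^−48) = $348.37.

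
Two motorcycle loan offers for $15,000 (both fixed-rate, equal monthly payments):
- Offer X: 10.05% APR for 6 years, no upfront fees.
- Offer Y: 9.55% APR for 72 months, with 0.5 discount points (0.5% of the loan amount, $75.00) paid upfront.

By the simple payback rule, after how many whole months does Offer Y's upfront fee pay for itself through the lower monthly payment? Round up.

20 months

Offer X: at 10.05% the monthly rate is 0.0083750, so the payment is 15,000 × 0.0083750 / (1 − 1.0083750^−72) = $278.27.
Offer Y: at 9.55% the monthly rate is 0.0079583, so the payment is 15,000 × 0.0079583 / (1 − 1.0079583^−72) = $274.50.
Monthly savings = $278.27 − $274.50 = $3.77.
Break-even = $75.00 / $3.77 = 19.89 → 20 months.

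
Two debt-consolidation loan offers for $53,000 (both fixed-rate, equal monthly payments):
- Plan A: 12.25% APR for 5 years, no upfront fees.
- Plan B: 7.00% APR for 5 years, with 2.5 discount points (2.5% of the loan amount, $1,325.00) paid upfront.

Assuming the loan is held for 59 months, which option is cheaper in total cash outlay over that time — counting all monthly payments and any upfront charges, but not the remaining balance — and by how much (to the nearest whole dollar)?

Plan B by $6,711

Plan A: monthly rate = 12.25%/12 = 0.0102083; payment = 53,000 × 0.0102083 / (1 − (1+0.0102083)^−60) = $1,185.66.
Plan B: at 7.00% the monthly rate is 0.0058333, so the payment is 53,000 × 0.0058333 / (1 − 1.0058333^−60) = $1,049.46.
Over 59 months: Plan A costs 59 × $1,185.66 = $69,953.94; Plan B costs 59 × $1,049.46 + $1,325.00 = $63,243.14.
Plan B is cheaper by $69,953.94 − $63,243.14 = $6,710.80.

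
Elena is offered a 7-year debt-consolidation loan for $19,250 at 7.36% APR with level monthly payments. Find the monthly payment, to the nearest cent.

$293.93

Monthly rate = 7.36%/12 = 0.0061333; payment = 19,250 × 0.0061333 / (1 − (1+0.0061333)^−84) = $293.93.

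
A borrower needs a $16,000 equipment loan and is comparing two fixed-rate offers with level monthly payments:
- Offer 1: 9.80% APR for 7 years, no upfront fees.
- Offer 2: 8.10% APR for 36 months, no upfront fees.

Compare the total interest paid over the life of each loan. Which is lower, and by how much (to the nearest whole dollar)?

Offer 1: monthly rate = 9.8%/12 = 0.0081667; payment = 16,000 × 0.0081667 / (1 − (1+0.0081667)^−84) = $263.97.
Total interest on Offer 1 = 84 × $263.97 − $16,000 = $6,173.48.
Offer 2: monthly rate = 8.1%/12 = 0.0067500; payment = 16,000 × 0.0067500 / (1 − (1+0.0067500)^−36) = $502.12.
Total interest on Offer 2 = 36 × $502.12 − $16,000 = $2,076.32.
Offer 2 is lower by $4,097.16.

Offer 2 by $4,097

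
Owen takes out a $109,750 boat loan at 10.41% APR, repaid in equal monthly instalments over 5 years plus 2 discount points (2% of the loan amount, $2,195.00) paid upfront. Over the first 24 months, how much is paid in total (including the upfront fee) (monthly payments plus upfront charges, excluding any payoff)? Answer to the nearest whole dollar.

Monthly rate = 10.41%/12 = 0.0086750; payment = 109,750 × 0.0086750 / (1 − (1+0.0086750)^−60) = $2,354.07.
Total outlay = 24 × $2,354.07 + $2,195.00 = $58,692.68.

$58,693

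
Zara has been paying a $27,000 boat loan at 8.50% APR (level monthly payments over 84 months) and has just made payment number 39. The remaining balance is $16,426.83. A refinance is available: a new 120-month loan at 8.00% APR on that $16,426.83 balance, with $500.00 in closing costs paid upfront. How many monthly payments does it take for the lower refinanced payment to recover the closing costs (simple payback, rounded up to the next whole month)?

Current payment = 27,000 × 8.5%/12 / (1 − (1+0.0070833)^−84) = $427.59.
Refinanced payment = 16,426.83 × 0.0066667 / (1 − (1+0.0066667)^−120) = $199.30.
Monthly savings = $427.59 − $199.30 = $228.29.
Break-even = $500.00 / $228.29 = 2.19 → 3 months.

3 months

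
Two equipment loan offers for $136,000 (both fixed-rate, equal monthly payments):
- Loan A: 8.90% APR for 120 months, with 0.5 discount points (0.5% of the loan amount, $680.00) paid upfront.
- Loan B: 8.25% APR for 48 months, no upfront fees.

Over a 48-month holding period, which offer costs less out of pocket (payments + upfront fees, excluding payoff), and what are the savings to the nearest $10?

Loan A by $77,110

Loan A: at 8.90% the monthly rate is 0.0074167, so the payment is 136,000 × 0.0074167 / (1 − 1.0074167^−120) = $1,715.44.
Loan B: monthly rate = 8.25%/12 = 0.0068750; payment = 136,000 × 0.0068750 / (1 − (1+0.0068750)^−48) = $3,336.14.
Over 48 months: Loan A costs 48 × $1,715.44 + $680.00 = $83,021.12; Loan B costs 48 × $3,336.14 = $160,134.72.
Loan A is cheaper by $160,134.72 − $83,021.12 = $77,113.60.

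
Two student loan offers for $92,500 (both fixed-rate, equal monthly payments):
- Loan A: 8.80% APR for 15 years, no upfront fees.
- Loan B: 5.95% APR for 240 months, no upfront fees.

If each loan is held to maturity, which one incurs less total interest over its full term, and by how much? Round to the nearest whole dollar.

Loan A: at 8.80% the monthly rate is 0.0073333, so the payment is 92,500 × 0.0073333 / (1 − 1.0073333^−180) = $927.22.
Total interest on Loan A = 180 × $927.22 − $92,500 = $74,399.60.
Loan B: at 5.95% the monthly rate is 0.0049583, so the payment is 92,500 × 0.0049583 / (1 − 1.0049583^−240) = $660.03.
Total interest on Loan B = 240 × $660.03 − $92,500 = $65,907.20.
Loan B is lower by $8,492.40.

Loan B by $8,492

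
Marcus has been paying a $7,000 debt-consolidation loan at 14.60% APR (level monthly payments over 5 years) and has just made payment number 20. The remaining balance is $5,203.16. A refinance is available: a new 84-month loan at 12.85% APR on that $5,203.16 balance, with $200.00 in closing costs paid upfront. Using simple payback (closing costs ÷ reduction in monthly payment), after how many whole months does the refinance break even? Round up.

Current payment = 7,000 × 14.6%/12 / (1 − (1+0.0121667)^−60) = $165.06.
Refinanced payment = 5,203.16 × 0.0107083 / (1 − (1+0.0107083)^−84) = $94.23.
Monthly savings = $165.06 − $94.23 = $70.83.
Break-even = $200.00 / $70.83 = 2.82 → 3 months.

3 months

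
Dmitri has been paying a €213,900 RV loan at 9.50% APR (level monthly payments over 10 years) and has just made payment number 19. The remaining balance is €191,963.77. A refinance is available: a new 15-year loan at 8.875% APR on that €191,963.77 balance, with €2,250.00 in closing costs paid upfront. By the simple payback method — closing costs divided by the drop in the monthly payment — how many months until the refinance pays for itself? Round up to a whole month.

3 months

Current payment = 213,900 × 9.5%/12 / (1 − (1+0.0079167)^−120) = €2,767.81.
Refinanced payment = 191,963.77 × 0.0073958 / (1 − (1+0.0073958)^−180) = €1,932.78.
Monthly savings = €2,767.81 − €1,932.78 = €835.03.
Break-even = €2,250.00 / €835.03 = 2.69 → 3 months.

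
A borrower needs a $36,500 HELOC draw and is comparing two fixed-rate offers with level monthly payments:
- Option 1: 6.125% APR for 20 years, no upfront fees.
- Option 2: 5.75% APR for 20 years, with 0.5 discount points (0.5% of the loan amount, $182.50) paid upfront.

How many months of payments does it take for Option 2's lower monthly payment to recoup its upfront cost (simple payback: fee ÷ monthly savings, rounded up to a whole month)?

24 months

Option 1: monthly rate = 6.125%/12 = 0.0051042; payment = 36,500 × 0.0051042 / (1 − (1+0.0051042)^−240) = $264.14.
Option 2: monthly rate = 5.75%/12 = 0.0047917; payment = 36,500 × 0.0047917 / (1 − (1+0.0047917)^−240) = $256.26.
Monthly savings = $264.14 − $256.26 = $7.88.
Break-even = $182.50 / $7.88 = 23.16 → 24 months.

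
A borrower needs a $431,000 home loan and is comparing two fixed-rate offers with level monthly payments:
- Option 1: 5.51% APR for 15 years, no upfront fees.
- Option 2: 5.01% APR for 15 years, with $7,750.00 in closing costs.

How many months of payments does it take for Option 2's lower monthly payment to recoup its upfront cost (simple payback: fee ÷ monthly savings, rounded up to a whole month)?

69 months

Option 1: monthly rate = 5.51%/12 = 0.0045917; payment = 431,000 × 0.0045917 / (1 − (1+0.0045917)^−180) = $3,523.92.
Option 2: monthly rate = 5.01%/12 = 0.0041750; payment = 431,000 × 0.0041750 / (1 − (1+0.0041750)^−180) = $3,410.57.
Monthly savings = $3,523.92 − $3,410.57 = $113.35.
Break-even = $7,750.00 / $113.35 = 68.37 → 69 months.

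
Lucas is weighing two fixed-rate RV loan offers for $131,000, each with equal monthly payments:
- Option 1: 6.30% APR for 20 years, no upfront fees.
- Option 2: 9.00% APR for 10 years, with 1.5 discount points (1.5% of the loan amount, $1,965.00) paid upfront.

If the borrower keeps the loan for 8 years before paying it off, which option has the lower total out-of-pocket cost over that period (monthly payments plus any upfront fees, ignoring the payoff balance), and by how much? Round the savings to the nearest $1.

Option 1 by $68,984

Option 1: at 6.30% the monthly rate is 0.0052500, so the payment is 131,000 × 0.0052500 / (1 − 1.0052500^−240) = $961.34.
Option 2: monthly rate = 9%/12 = 0.0075000; payment = 131,000 × 0.0075000 / (1 − (1+0.0075000)^−120) = $1,659.45.
Over 96 months: Option 1 costs 96 × $961.34 = $92,288.64; Option 2 costs 96 × $1,659.45 + $1,965.00 = $161,272.20.
Option 1 is cheaper by $161,272.20 − $92,288.64 = $68,983.56.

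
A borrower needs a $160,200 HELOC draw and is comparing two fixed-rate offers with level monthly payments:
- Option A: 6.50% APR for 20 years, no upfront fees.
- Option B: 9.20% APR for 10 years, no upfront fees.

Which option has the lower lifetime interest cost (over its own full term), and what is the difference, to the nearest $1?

Option A: monthly rate = 6.5%/12 = 0.0054167; payment = 160,200 × 0.0054167 / (1 − (1+0.0054167)^−240) = $1,194.41.
Total interest on Option A = 240 × $1,194.41 − $160,200 = $126,458.40.
Option B: monthly rate = 9.2%/12 = 0.0076667; payment = 160,200 × 0.0076667 / (1 − (1+0.0076667)^−120) = $2,046.73.
Total interest on Option B = 120 × $2,046.73 − $160,200 = $85,407.60.
Option B is lower by $41,050.80.

Option B by $41,051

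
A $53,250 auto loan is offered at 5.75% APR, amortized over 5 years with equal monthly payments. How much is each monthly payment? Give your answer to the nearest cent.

$1,023.29

At 5.75% the monthly rate is 0.0047917, so the payment is 53,250 × 0.0047917 / (1 − 1.0047917^−60) = $1,023.29.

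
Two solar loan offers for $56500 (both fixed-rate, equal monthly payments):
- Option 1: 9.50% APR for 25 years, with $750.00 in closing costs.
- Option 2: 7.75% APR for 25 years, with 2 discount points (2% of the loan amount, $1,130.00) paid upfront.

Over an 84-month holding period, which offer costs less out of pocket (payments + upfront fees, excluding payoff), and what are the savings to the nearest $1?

Option 2 by $5,238

Option 1: monthly rate = 9.5%/12 = 0.0079167; payment = 56,500 × 0.0079167 / (1 − (1+0.0079167)^−300) = $493.64.
Option 2: at 7.75% the monthly rate is 0.0064583, so the payment is 56,500 × 0.0064583 / (1 − 1.0064583^−300) = $426.76.
Over 84 months: Option 1 costs 84 × $493.64 + $750.00 = $42,215.76; Option 2 costs 84 × $426.76 + $1,130.00 = $36,977.84.
Option 2 is cheaper by $42,215.76 − $36,977.84 = $5,237.92.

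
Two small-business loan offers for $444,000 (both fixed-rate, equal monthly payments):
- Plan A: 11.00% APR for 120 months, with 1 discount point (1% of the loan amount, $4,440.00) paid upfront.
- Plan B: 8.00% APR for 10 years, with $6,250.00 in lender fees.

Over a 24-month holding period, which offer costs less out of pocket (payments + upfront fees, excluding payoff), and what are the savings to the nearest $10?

Plan A: monthly rate = 11%/12 = 0.0091667; payment = 444,000 × 0.0091667 / (1 − (1+0.0091667)^−120) = $6,116.10.
Plan B: at 8.00% the monthly rate is 0.0066667, so the payment is 444,000 × 0.0066667 / (1 − 1.0066667^−120) = $5,386.95.
Over 24 months: Plan A costs 24 × $6,116.10 + $4,440.00 = $151,226.40; Plan B costs 24 × $5,386.95 + $6,250.00 = $135,536.80.
Plan B is cheaper by $151,226.40 − $135,536.80 = $15,689.60.

Plan B by $15,690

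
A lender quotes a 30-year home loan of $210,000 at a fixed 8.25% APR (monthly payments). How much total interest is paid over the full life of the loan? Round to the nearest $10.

$357,960

Monthly rate = 8.25%/12 = 0.0068750; payment = 210,000 × 0.0068750 / (1 − (1+0.0068750)^−360) = $1,577.66.
Total paid = 360 × $1,577.66 = $567,957.60; interest = $567,957.60 − $210,000 = $357,957.60.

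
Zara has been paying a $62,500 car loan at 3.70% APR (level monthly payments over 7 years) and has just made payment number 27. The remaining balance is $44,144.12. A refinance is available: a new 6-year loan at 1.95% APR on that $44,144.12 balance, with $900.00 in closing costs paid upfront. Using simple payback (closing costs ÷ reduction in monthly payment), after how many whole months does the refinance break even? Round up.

Current payment = 62,500 × 3.7%/12 / (1 − (1+0.0030833)^−84) = $845.70.
Refinanced payment = 44,144.12 × 0.0016250 / (1 − (1+0.0016250)^−72) = $650.18.
Monthly savings = $845.70 − $650.18 = $195.52.
Break-even = $900.00 / $195.52 = 4.60 → 5 months.

5 months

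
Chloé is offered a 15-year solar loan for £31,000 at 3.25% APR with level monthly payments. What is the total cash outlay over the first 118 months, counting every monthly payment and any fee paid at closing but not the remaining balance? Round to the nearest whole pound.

At 3.25% the monthly rate is 0.0027083, so the payment is 31,000 × 0.0027083 / (1 − 1.0027083^−180) = £217.83.
Total outlay = 118 × £217.83 = £25,703.94.

£25,704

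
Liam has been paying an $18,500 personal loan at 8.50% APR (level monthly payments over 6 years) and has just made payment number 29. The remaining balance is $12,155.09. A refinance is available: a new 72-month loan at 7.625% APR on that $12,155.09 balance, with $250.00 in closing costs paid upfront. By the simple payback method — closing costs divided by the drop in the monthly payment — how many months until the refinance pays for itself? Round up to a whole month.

Current payment = 18,500 × 8.5%/12 / (1 − (1+0.0070833)^−72) = $328.90.
Refinanced payment = 12,155.09 × 0.0063542 / (1 − (1+0.0063542)^−72) = $210.90.
Monthly savings = $328.90 − $210.90 = $118.00.
Break-even = $250.00 / $118.00 = 2.12 → 3 months.

3 months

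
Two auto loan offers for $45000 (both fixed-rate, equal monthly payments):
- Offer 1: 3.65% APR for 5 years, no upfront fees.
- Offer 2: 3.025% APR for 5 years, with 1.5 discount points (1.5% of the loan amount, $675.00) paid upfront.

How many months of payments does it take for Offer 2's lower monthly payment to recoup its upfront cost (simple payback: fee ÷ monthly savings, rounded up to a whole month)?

Offer 1: monthly rate = 3.65%/12 = 0.0030417; payment = 45,000 × 0.0030417 / (1 − (1+0.0030417)^−60) = $821.65.
Offer 2: at 3.025% the monthly rate is 0.0025208, so the payment is 45,000 × 0.0025208 / (1 − 1.0025208^−60) = $809.09.
Monthly savings = $821.65 − $809.09 = $12.56.
Break-even = $675.00 / $12.56 = 53.74 → 54 months.

54 months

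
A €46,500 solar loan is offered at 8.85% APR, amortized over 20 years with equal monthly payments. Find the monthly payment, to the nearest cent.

€413.90

At 8.85% the monthly rate is 0.0073750, so the payment is 46,500 × 0.0073750 / (1 − 1.0073750^−240) = €413.90.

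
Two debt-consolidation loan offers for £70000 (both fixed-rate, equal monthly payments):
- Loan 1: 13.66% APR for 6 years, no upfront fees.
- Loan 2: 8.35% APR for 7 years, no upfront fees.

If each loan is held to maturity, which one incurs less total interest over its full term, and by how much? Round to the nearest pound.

Loan 2 by £10,262

Loan 1: at 13.66% the monthly rate is 0.0113833, so the payment is 70,000 × 0.0113833 / (1 − 1.0113833^−72) = £1,429.69.
Total interest on Loan 1 = 72 × £1,429.69 − £70,000 = £32,937.68.
Loan 2: monthly rate = 8.35%/12 = 0.0069583; payment = 70,000 × 0.0069583 / (1 − (1+0.0069583)^−84) = £1,103.28.
Total interest on Loan 2 = 84 × £1,103.28 − £70,000 = £22,675.52.
Loan 2 is lower by £10,262.16.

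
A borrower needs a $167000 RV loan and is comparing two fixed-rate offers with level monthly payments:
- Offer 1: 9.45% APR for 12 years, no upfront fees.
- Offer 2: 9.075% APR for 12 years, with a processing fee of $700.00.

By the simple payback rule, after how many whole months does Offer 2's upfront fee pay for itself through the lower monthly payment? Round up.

20 months

Offer 1: monthly rate = 9.45%/12 = 0.0078750; payment = 167,000 × 0.0078750 / (1 − (1+0.0078750)^−144) = $1,943.08.
Offer 2: monthly rate = 9.075%/12 = 0.0075625; payment = 167,000 × 0.0075625 / (1 − (1+0.0075625)^−144) = $1,907.57.
Monthly savings = $1,943.08 − $1,907.57 = $35.51.
Break-even = $700.00 / $35.51 = 19.71 → 20 months.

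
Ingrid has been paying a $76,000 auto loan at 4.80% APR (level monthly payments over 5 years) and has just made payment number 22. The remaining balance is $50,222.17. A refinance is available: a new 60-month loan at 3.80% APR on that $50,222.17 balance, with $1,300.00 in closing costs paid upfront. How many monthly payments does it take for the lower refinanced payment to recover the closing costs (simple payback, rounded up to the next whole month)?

3 months

Current payment = 76,000 × 4.8%/12 / (1 − (1+0.0040000)^−60) = $1,427.26.
Refinanced payment = 50,222.17 × 0.0031667 / (1 − (1+0.0031667)^−60) = $920.39.
Monthly savings = $1,427.26 − $920.39 = $506.87.
Break-even = $1,300.00 / $506.87 = 2.56 → 3 months.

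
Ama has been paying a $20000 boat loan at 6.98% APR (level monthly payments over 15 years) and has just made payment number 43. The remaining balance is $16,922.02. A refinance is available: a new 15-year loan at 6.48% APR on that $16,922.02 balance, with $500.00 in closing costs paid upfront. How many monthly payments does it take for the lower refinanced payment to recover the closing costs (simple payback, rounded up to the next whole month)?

Current payment = 20,000 × 6.98%/12 / (1 − (1+0.0058167)^−180) = $179.54.
Refinanced payment = 16,922.02 × 0.0054000 / (1 − (1+0.0054000)^−180) = $147.22.
Monthly savings = $179.54 − $147.22 = $32.32.
Break-even = $500.00 / $32.32 = 15.47 → 16 months.

16 months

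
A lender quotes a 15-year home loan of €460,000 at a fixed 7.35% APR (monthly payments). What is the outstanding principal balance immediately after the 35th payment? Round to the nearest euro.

€405,239

With monthly rate i = 7.35%/12 = 0.0061250, the balance after k of n payments is P · [(1+i)^n − (1+i)^k] / [(1+i)^n − 1].
(1+0.0061250)^180 = 3.00157550 and (1+0.0061250)^35 = 1.23827731, so the balance is 460,000 × (3.00157550 − 1.23827731) / (3.00157550 − 1) = €405,239.36.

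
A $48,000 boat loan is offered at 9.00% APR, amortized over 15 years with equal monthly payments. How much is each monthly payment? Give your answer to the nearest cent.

Monthly rate = 9%/12 = 0.0075000; payment = 48,000 × 0.0075000 / (1 − (1+0.0075000)^−180) = $486.85.

$486.85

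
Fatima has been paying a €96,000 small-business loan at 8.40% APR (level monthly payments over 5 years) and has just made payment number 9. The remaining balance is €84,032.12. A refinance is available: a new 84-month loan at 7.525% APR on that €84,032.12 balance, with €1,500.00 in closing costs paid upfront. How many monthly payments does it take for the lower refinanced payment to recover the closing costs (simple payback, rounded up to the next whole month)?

3 months

Current payment = 96,000 × 8.4%/12 / (1 − (1+0.0070000)^−60) = €1,964.96.
Refinanced payment = 84,032.12 × 0.0062708 / (1 − (1+0.0062708)^−84) = €1,289.94.
Monthly savings = €1,964.96 − €1,289.94 = €675.02.
Break-even = €1,500.00 / €675.02 = 2.22 → 3 months.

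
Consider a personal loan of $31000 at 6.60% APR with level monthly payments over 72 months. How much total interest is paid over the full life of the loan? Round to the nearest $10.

$6,630

At 6.60% the monthly rate is 0.0055000, so the payment is 31,000 × 0.0055000 / (1 − 1.0055000^−72) = $522.59.
Total paid = 72 × $522.59 = $37,626.48; interest = $37,626.48 − $31,000 = $6,626.48.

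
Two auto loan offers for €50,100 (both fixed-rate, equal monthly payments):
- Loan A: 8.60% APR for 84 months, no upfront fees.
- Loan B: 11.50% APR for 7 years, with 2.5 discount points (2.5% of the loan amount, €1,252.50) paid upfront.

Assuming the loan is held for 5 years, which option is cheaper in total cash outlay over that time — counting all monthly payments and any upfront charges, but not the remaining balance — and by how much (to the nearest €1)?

Loan A: monthly rate = 8.6%/12 = 0.0071667; payment = 50,100 × 0.0071667 / (1 − (1+0.0071667)^−84) = €795.93.
Loan B: at 11.50% the monthly rate is 0.0095833, so the payment is 50,100 × 0.0095833 / (1 − 1.0095833^−84) = €871.06.
Over 60 months: Loan A costs 60 × €795.93 = €47,755.80; Loan B costs 60 × €871.06 + €1,252.50 = €53,516.10.
Loan A is cheaper by €53,516.10 − €47,755.80 = €5,760.30.

Loan A by €5,760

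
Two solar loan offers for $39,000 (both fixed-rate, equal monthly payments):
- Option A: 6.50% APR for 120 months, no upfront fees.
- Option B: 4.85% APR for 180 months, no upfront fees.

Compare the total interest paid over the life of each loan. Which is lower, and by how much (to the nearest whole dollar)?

Option A by $1,826

Option A: monthly rate = 6.5%/12 = 0.0054167; payment = 39,000 × 0.0054167 / (1 − (1+0.0054167)^−120) = $442.84.
Total interest on Option A = 120 × $442.84 − $39,000 = $14,140.80.
Option B: at 4.85% the monthly rate is 0.0040417, so the payment is 39,000 × 0.0040417 / (1 − 1.0040417^−180) = $305.37.
Total interest on Option B = 180 × $305.37 − $39,000 = $15,966.60.
Option A is lower by $1,825.80.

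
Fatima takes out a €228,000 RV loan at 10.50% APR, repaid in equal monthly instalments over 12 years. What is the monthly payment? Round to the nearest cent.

€2,791.04

At 10.50% the monthly rate is 0.0087500, so the payment is 228,000 × 0.0087500 / (1 − 1.0087500^−144) = €2,791.04.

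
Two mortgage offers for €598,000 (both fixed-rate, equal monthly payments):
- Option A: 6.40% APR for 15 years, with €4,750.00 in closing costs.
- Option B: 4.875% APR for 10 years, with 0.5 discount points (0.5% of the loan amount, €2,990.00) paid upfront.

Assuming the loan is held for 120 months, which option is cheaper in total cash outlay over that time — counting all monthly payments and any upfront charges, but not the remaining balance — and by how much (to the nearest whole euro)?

Option A by €133,821

Option A: monthly rate = 6.4%/12 = 0.0053333; payment = 598,000 × 0.0053333 / (1 − (1+0.0053333)^−180) = €5,176.40.
Option B: at 4.875% the monthly rate is 0.0040625, so the payment is 598,000 × 0.0040625 / (1 − 1.0040625^−120) = €6,306.24.
Over 120 months: Option A costs 120 × €5,176.40 + €4,750.00 = €625,918.00; Option B costs 120 × €6,306.24 + €2,990.00 = €759,738.80.
Option A is cheaper by €759,738.80 − €625,918.00 = €133,820.80.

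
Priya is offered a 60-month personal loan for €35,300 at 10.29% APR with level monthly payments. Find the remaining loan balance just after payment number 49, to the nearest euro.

With monthly rate i = 10.29%/12 = 0.0085750, the balance after k of n payments is P · [(1+i)^n − (1+i)^k] / [(1+i)^n − 1].
(1+0.0085750)^60 = 1.66913681 and (1+0.0085750)^49 = 1.51950365, so the balance is 35,300 × (1.66913681 − 1.51950365) / (1.66913681 − 1) = €7,893.83.

€7,894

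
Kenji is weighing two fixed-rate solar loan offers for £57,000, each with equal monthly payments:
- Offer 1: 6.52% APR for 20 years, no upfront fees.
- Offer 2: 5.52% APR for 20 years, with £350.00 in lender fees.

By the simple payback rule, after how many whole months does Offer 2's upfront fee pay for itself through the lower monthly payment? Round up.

11 months

Offer 1: monthly rate = 6.52%/12 = 0.0054333; payment = 57,000 × 0.0054333 / (1 − (1+0.0054333)^−240) = £425.65.
Offer 2: at 5.52% the monthly rate is 0.0046000, so the payment is 57,000 × 0.0046000 / (1 − 1.0046000^−240) = £392.74.
Monthly savings = £425.65 − £392.74 = £32.91.
Break-even = £350.00 / £32.91 = 10.64 → 11 months.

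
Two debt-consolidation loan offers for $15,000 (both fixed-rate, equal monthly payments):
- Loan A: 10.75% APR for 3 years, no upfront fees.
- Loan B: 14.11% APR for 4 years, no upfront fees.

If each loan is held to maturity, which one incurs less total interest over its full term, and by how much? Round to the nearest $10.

Loan A by $2,100

Loan A: monthly rate = 10.75%/12 = 0.0089583; payment = 15,000 × 0.0089583 / (1 − (1+0.0089583)^−36) = $489.31.
Total interest on Loan A = 36 × $489.31 − $15,000 = $2,615.16.
Loan B: at 14.11% the monthly rate is 0.0117583, so the payment is 15,000 × 0.0117583 / (1 − 1.0117583^−48) = $410.73.
Total interest on Loan B = 48 × $410.73 − $15,000 = $4,715.04.
Loan A is lower by $2,099.88.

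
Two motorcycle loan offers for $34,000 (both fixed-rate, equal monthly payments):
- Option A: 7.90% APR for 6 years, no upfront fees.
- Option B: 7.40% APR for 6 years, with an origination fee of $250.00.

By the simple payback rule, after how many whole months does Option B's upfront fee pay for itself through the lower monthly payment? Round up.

31 months

Option A: monthly rate = 7.9%/12 = 0.0065833; payment = 34,000 × 0.0065833 / (1 − (1+0.0065833)^−72) = $594.47.
Option B: at 7.40% the monthly rate is 0.0061667, so the payment is 34,000 × 0.0061667 / (1 − 1.0061667^−72) = $586.22.
Monthly savings = $594.47 − $586.22 = $8.25.
Break-even = $250.00 / $8.25 = 30.30 → 31 months.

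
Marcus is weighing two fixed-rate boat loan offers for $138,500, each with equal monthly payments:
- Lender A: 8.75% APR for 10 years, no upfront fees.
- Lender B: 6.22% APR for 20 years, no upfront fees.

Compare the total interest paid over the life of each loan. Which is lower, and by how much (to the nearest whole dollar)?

Lender A by $34,087

Lender A: at 8.75% the monthly rate is 0.0072917, so the payment is 138,500 × 0.0072917 / (1 − 1.0072917^−120) = $1,735.78.
Total interest on Lender A = 120 × $1,735.78 − $138,500 = $69,793.60.
Lender B: at 6.22% the monthly rate is 0.0051833, so the payment is 138,500 × 0.0051833 / (1 − 1.0051833^−240) = $1,009.92.
Total interest on Lender B = 240 × $1,009.92 − $138,500 = $103,880.80.
Lender A is lower by $34,087.20.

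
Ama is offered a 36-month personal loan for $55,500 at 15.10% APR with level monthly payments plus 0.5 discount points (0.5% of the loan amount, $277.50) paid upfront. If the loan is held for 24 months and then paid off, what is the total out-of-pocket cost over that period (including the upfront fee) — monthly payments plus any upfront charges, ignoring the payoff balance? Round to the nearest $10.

Monthly rate = 15.1%/12 = 0.0125833; payment = 55,500 × 0.0125833 / (1 − (1+0.0125833)^−36) = $1,926.64.
Total outlay = 24 × $1,926.64 + $277.50 = $46,516.86.

$46,520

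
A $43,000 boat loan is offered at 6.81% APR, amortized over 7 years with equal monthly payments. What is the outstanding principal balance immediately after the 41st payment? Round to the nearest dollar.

$24,549

With monthly rate i = 6.81%/12 = 0.0056750, the balance after k of n payments is P · [(1+i)^n − (1+i)^k] / [(1+i)^n − 1].
(1+0.0056750)^84 = 1.60858106 and (1+0.0056750)^41 = 1.26114151, so the balance is 43,000 × (1.60858106 − 1.26114151) / (1.60858106 − 1) = $24,548.74.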